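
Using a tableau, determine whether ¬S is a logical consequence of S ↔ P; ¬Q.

No

Initial set: {(S ↔ P); ¬Q; ¬¬S}.
(S ↔ P): β-rule — branch into S, P  //  ¬S, ¬P.
  branch 1 (add S, P):
    ○ open, literals {P=1, Q=0, S=1}.
  branch 2 (add ¬S, ¬P):
    × closes — contains both S and ¬S.
1 branch closed, 1 open.
An open branch gives a countermodel: P=1, Q=0, S=1 (unmentioned atoms arbitrary); the premises hold there but the conclusion fails.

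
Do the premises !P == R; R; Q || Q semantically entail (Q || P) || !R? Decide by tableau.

Yes

Initial set: {(!P == R); R; (Q || Q); !((Q || P) || !R)}.
!((Q || P) || !R): α-rule — add !(Q || P), !!R.
!(Q || P): α-rule — add !Q, !P.
(!P == R): β-rule — branch into !P, R  //  !!P, !R.
  branch 1 (add !P, R):
    (Q || Q): β-rule — branch into Q  //  Q.
      branch 1.1 (add Q):
        × closes — contains both Q and !Q.
      branch 1.2 (add Q):
        × closes — contains both Q and !Q.
  branch 2 (add !!P, !R):
    × closes — contains both P and !P.
All 3 branches close.
Every branch closed, so the premises entail the conclusion.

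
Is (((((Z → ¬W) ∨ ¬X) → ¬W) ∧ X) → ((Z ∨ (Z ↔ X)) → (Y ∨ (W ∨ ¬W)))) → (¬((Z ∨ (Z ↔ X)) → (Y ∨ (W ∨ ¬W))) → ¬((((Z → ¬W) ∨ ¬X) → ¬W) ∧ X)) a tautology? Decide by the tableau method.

Assume the negation and expand:
Initial set: {¬((((((Z → ¬W) ∨ ¬X) → ¬W) ∧ X) → ((Z ∨ (Z ↔ X)) → (Y ∨ (W ∨ ¬W)))) → (¬((Z ∨ (Z ↔ X)) → (Y ∨ (W ∨ ¬W))) → ¬((((Z → ¬W) ∨ ¬X) → ¬W) ∧ X)))}.
¬((((((Z → ¬W) ∨ ¬X) → ¬W) ∧ X) → ((Z ∨ (Z ↔ X)) → (Y ∨ (W ∨ ¬W)))) → (¬((Z ∨ (Z ↔ X)) → (Y ∨ (W ∨ ¬W))) → ¬((((Z → ¬W) ∨ ¬X) → ¬W) ∧ X))): α-rule — add (((((Z → ¬W) ∨ ¬X) → ¬W) ∧ X) → ((Z ∨ (Z ↔ X)) → (Y ∨ (W ∨ ¬W)))), ¬(¬((Z ∨ (Z ↔ X)) → (Y ∨ (W ∨ ¬W))) → ¬((((Z → ¬W) ∨ ¬X) → ¬W) ∧ X)).
¬(¬((Z ∨ (Z ↔ X)) → (Y ∨ (W ∨ ¬W))) → ¬((((Z → ¬W) ∨ ¬X) → ¬W) ∧ X)): α-rule — add ¬((Z ∨ (Z ↔ X)) → (Y ∨ (W ∨ ¬W))), ¬¬((((Z → ¬W) ∨ ¬X) → ¬W) ∧ X).
¬((Z ∨ (Z ↔ X)) → (Y ∨ (W ∨ ¬W))): α-rule — add (Z ∨ (Z ↔ X)), ¬(Y ∨ (W ∨ ¬W)).
¬¬((((Z → ¬W) ∨ ¬X) → ¬W) ∧ X): α-rule — add (((Z → ¬W) ∨ ¬X) → ¬W), X.
¬(Y ∨ (W ∨ ¬W)): α-rule — add ¬Y, ¬(W ∨ ¬W).
¬(W ∨ ¬W): α-rule — add ¬W, ¬¬W.
× closes — contains both W and ¬W.
All 1 branch closes.
Every branch closed, so the negation is unsatisfiable and the formula is valid.

Valid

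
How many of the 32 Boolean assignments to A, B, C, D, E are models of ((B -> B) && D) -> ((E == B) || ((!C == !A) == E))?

28

Initial set: {(((B -> B) && D) -> ((E == B) || ((!C == !A) == E)))}.
(((B -> B) && D) -> ((E == B) || ((!C == !A) == E))): β-rule — branch into !((B -> B) && D)  //  ((E == B) || ((!C == !A) == E)).
  branch 1 (add !((B -> B) && D)):
    !((B -> B) && D): β-rule — branch into !(B -> B)  //  !D.
      branch 1.1 (add !(B -> B)):
        !(B -> B): α-rule — add B, !B.
        × closes — contains both B and !B.
      branch 1.2 (add !D):
        ○ open, literals {D=false}.
  branch 2 (add ((E == B) || ((!C == !A) == E))):
    ((E == B) || ((!C == !A) == E)): β-rule — branch into (E == B)  //  ((!C == !A) == E).
      branch 2.1 (add (E == B)):
        (E == B): β-rule — branch into E, B  //  !E, !B.
          branch 2.1.1 (add E, B):
            ○ open, literals {B=true, E=true}.
          branch 2.1.2 (add !E, !B):
            ○ open, literals {B=false, E=false}.
      branch 2.2 (add ((!C == !A) == E)):
        ((!C == !A) == E): β-rule — branch into (!C == !A), E  //  !(!C == !A), !E.
          branch 2.2.1 (add (!C == !A), E):
            (!C == !A): β-rule — branch into !C, !A  //  !!C, !!A.
              branch 2.2.1.1 (add !C, !A):
                ○ open, literals {A=false, C=false, E=true}.
              branch 2.2.1.2 (add !!C, !!A):
                ○ open, literals {A=true, C=true, E=true}.
          branch 2.2.2 (add !(!C == !A), !E):
            !(!C == !A): β-rule — branch into !C, !!A  //  !!C, !A.
              branch 2.2.2.1 (add !C, !!A):
                ○ open, literals {A=true, C=false, E=false}.
              branch 2.2.2.2 (add !!C, !A):
                ○ open, literals {A=false, C=true, E=false}.
1 branch closed, 7 open.
Each open branch fixes some atoms; the unmentioned ones are free. Counting distinct full assignments: branch {D=false} (A, B, C, E) contributes 16 new; branch {B=true, E=true} (A, C, D) contributes 4 new; branch {B=false, E=false} (A, C, D) contributes 4 new; branch {A=false, C=false, E=true} (B, D) contributes 1 new; branch {A=true, C=true, E=true} (B, D) contributes 1 new; branch {A=true, C=false, E=false} (B, D) contributes 1 new; branch {A=false, C=true, E=false} (B, D) contributes 1 new. Total: 28.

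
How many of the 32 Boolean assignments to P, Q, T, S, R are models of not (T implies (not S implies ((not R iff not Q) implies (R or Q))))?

Initial set: {T not (T implies (not S implies ((not R iff not Q) implies (R or Q))))}.
T not (T implies (not S implies ((not R iff not Q) implies (R or Q)))): α-rule — add T T, F (not S implies ((not R iff not Q) implies (R or Q))).
F (not S implies ((not R iff not Q) implies (R or Q))): α-rule — add T not S, F ((not R iff not Q) implies (R or Q)).
F ((not R iff not Q) implies (R or Q)): α-rule — add T (not R iff not Q), F (R or Q).
F (R or Q): α-rule — add F R, F Q.
T (not R iff not Q): β-rule — branch into T not R, T not Q  //  F not R, F not Q.
  branch 1 (add T not R, T not Q):
    ○ open, literals {Q=F, R=F, S=F, T=T}.
  branch 2 (add F not R, F not Q):
    × closes — contains both R and not R.
1 branch closed, 1 open.
Each open branch fixes some atoms; the unmentioned ones are free. Counting distinct full assignments: branch {Q=F, R=F, S=F, T=T} (P) contributes 2 new. Total: 2.

2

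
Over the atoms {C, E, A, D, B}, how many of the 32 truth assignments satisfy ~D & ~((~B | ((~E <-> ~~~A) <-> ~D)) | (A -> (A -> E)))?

2

Initial set: {(~D & ~((~B | ((~E <-> ~~~A) <-> ~D)) | (A -> (A -> E))))}.
(~D & ~((~B | ((~E <-> ~~~A) <-> ~D)) | (A -> (A -> E)))): α-rule — add ~D, ~((~B | ((~E <-> ~~~A) <-> ~D)) | (A -> (A -> E))).
~((~B | ((~E <-> ~~~A) <-> ~D)) | (A -> (A -> E))): α-rule — add ~(~B | ((~E <-> ~~~A) <-> ~D)), ~(A -> (A -> E)).
~(~B | ((~E <-> ~~~A) <-> ~D)): α-rule — add ~~B, ~((~E <-> ~~~A) <-> ~D).
~(A -> (A -> E)): α-rule — add A, ~(A -> E).
~(A -> E): α-rule — add A, ~E.
~((~E <-> ~~~A) <-> ~D): β-rule — branch into (~E <-> ~~~A), ~~D  //  ~(~E <-> ~~~A), ~D.
  branch 1 (add (~E <-> ~~~A), ~~D):
    × closes — contains both D and ~D.
  branch 2 (add ~(~E <-> ~~~A), ~D):
    ~(~E <-> ~~~A): β-rule — branch into ~E, ~~~~A  //  ~~E, ~~~A.
      branch 2.1 (add ~E, ~~~~A):
        ~~~~A: drop double negation, giving ~~A.
        ○ open, literals {A=true, B=true, D=false, E=false}.
      branch 2.2 (add ~~E, ~~~A):
        × closes — contains both E and ~E.
2 branches closed, 1 open.
Each open branch fixes some atoms; the unmentioned ones are free. Counting distinct full assignments: branch {A=true, B=true, D=false, E=false} (C) contributes 2 new. Total: 2.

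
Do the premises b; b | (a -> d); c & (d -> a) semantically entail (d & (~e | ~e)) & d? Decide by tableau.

No

Initial set: {b; (b | (a -> d)); (c & (d -> a)); ~((d & (~e | ~e)) & d)}.
(c & (d -> a)): α-rule — add c, (d -> a).
(b | (a -> d)): β-rule — branch into b  //  (a -> d).
  branch 1 (add b):
    ~((d & (~e | ~e)) & d): β-rule — branch into ~(d & (~e | ~e))  //  ~d.
      branch 1.1 (add ~(d & (~e | ~e))):
        (d -> a): β-rule — branch into ~d  //  a.
          branch 1.1.1 (add ~d):
            ~(d & (~e | ~e)): β-rule — branch into ~d  //  ~(~e | ~e).
              branch 1.1.1.1 (add ~d):
                ○ open, literals {b=1, c=1, d=0}.
              branch 1.1.1.2 (add ~(~e | ~e)):
                ~(~e | ~e): α-rule — add ~~e, ~~e.
                ○ open, literals {b=1, c=1, d=0, e=1}.
          branch 1.1.2 (add a):
            ~(d & (~e | ~e)): β-rule — branch into ~d  //  ~(~e | ~e).
              branch 1.1.2.1 (add ~d):
                ○ open, literals {a=1, b=1, c=1, d=0}.
              branch 1.1.2.2 (add ~(~e | ~e)):
                ~(~e | ~e): α-rule — add ~~e, ~~e.
                ○ open, literals {a=1, b=1, c=1, e=1}.
      branch 1.2 (add ~d):
        (d -> a): β-rule — branch into ~d  //  a.
          branch 1.2.1 (add ~d):
            ○ open, literals {b=1, c=1, d=0}.
          branch 1.2.2 (add a):
            ○ open, literals {a=1, b=1, c=1, d=0}.
  branch 2 (add (a -> d)):
    ~((d & (~e | ~e)) & d): β-rule — branch into ~(d & (~e | ~e))  //  ~d.
      branch 2.1 (add ~(d & (~e | ~e))):
        (d -> a): β-rule — branch into ~d  //  a.
          branch 2.1.1 (add ~d):
            (a -> d): β-rule — branch into ~a  //  d.
              branch 2.1.1.1 (add ~a):
                ~(d & (~e | ~e)): β-rule — branch into ~d  //  ~(~e | ~e).
                  branch 2.1.1.1.1 (add ~d):
                    ○ open, literals {a=0, b=1, c=1, d=0}.
                  branch 2.1.1.1.2 (add ~(~e | ~e)):
                    ~(~e | ~e): α-rule — add ~~e, ~~e.
                    ○ open, literals {a=0, b=1, c=1, d=0, e=1}.
              branch 2.1.1.2 (add d):
                × closes — contains both d and ~d.
          branch 2.1.2 (add a):
            (a -> d): β-rule — branch into ~a  //  d.
              branch 2.1.2.1 (add ~a):
                × closes — contains both a and ~a.
              branch 2.1.2.2 (add d):
                ~(d & (~e | ~e)): β-rule — branch into ~d  //  ~(~e | ~e).
                  branch 2.1.2.2.1 (add ~d):
                    × closes — contains both d and ~d.
                  branch 2.1.2.2.2 (add ~(~e | ~e)):
                    ~(~e | ~e): α-rule — add ~~e, ~~e.
                    ○ open, literals {a=1, b=1, c=1, d=1, e=1}.
      branch 2.2 (add ~d):
        (d -> a): β-rule — branch into ~d  //  a.
          branch 2.2.1 (add ~d):
            (a -> d): β-rule — branch into ~a  //  d.
              branch 2.2.1.1 (add ~a):
                ○ open, literals {a=0, b=1, c=1, d=0}.
              branch 2.2.1.2 (add d):
                × closes — contains both d and ~d.
          branch 2.2.2 (add a):
            (a -> d): β-rule — branch into ~a  //  d.
              branch 2.2.2.1 (add ~a):
                × closes — contains both a and ~a.
              branch 2.2.2.2 (add d):
                × closes — contains both d and ~d.
6 branches closed, 10 open.
An open branch gives a countermodel: b=1, c=1, d=0 (unmentioned atoms arbitrary); the premises hold there but the conclusion fails.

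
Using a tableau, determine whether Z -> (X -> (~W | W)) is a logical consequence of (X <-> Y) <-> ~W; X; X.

Yes

Initial set: {((X <-> Y) <-> ~W); X; X; ~(Z -> (X -> (~W | W)))}.
~(Z -> (X -> (~W | W))): α-rule — add Z, ~(X -> (~W | W)).
~(X -> (~W | W)): α-rule — add X, ~(~W | W).
~(~W | W): α-rule — add ~~W, ~W.
× closes — contains both W and ~W.
All 1 branch closes.
Every branch closed, so the premises entail the conclusion.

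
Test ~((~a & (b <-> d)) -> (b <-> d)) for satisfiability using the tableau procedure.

Unsatisfiable

Initial set: {~((~a & (b <-> d)) -> (b <-> d))}.
~((~a & (b <-> d)) -> (b <-> d)): α-rule — add (~a & (b <-> d)), ~(b <-> d).
(~a & (b <-> d)): α-rule — add ~a, (b <-> d).
~(b <-> d): β-rule — branch into b, ~d  //  ~b, d.
  branch 1 (add b, ~d):
    (b <-> d): β-rule — branch into b, d  //  ~b, ~d.
      branch 1.1 (add b, d):
        × closes — contains both d and ~d.
      branch 1.2 (add ~b, ~d):
        × closes — contains both b and ~b.
  branch 2 (add ~b, d):
    (b <-> d): β-rule — branch into b, d  //  ~b, ~d.
      branch 2.1 (add b, d):
        × closes — contains both b and ~b.
      branch 2.2 (add ~b, ~d):
        × closes — contains both d and ~d.
All 4 branches close.
Every branch closed; the formula is unsatisfiable.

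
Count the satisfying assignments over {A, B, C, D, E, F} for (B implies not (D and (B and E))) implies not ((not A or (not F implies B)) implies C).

32

Initial set: {((B implies not (D and (B and E))) implies not ((not A or (not F implies B)) implies C))}.
((B implies not (D and (B and E))) implies not ((not A or (not F implies B)) implies C)): β-rule — branch into not (B implies not (D and (B and E)))  //  not ((not A or (not F implies B)) implies C).
  branch 1 (add not (B implies not (D and (B and E)))):
    not (B implies not (D and (B and E))): α-rule — add B, not not (D and (B and E)).
    not not (D and (B and E)): α-rule — add D, (B and E).
    (B and E): α-rule — add B, E.
    ○ open, literals {B=1, D=1, E=1}.
  branch 2 (add not ((not A or (not F implies B)) implies C)):
    not ((not A or (not F implies B)) implies C): α-rule — add (not A or (not F implies B)), not C.
    (not A or (not F implies B)): β-rule — branch into not A  //  (not F implies B).
      branch 2.1 (add not A):
        ○ open, literals {A=0, C=0}.
      branch 2.2 (add (not F implies B)):
        (not F implies B): β-rule — branch into not not F  //  B.
          branch 2.2.1 (add not not F):
            ○ open, literals {C=0, F=1}.
          branch 2.2.2 (add B):
            ○ open, literals {B=1, C=0}.
0 branches closed, 4 open.
Each open branch fixes some atoms; the unmentioned ones are free. Counting distinct full assignments: branch {B=1, D=1, E=1} (A, C, F) contributes 8 new; branch {A=0, C=0} (B, D, E, F) contributes 14 new; branch {C=0, F=1} (A, B, D, E) contributes 7 new; branch {B=1, C=0} (A, D, E, F) contributes 3 new. Total: 32.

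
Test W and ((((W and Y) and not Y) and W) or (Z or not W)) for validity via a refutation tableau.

Not valid

Assume the negation and expand:
Initial set: {F (W and ((((W and Y) and not Y) and W) or (Z or not W)))}.
F (W and ((((W and Y) and not Y) and W) or (Z or not W))): β-rule — branch into F W  //  F ((((W and Y) and not Y) and W) or (Z or not W)).
  branch 1 (add F W):
    ○ open, literals {W=0}.
  branch 2 (add F ((((W and Y) and not Y) and W) or (Z or not W))):
    F ((((W and Y) and not Y) and W) or (Z or not W)): α-rule — add F (((W and Y) and not Y) and W), F (Z or not W).
    F (Z or not W): α-rule — add F Z, F not W.
    F (((W and Y) and not Y) and W): β-rule — branch into F ((W and Y) and not Y)  //  F W.
      branch 2.1 (add F ((W and Y) and not Y)):
        F ((W and Y) and not Y): β-rule — branch into F (W and Y)  //  F not Y.
          branch 2.1.1 (add F (W and Y)):
            F (W and Y): β-rule — branch into F W  //  F Y.
              branch 2.1.1.1 (add F W):
                × closes — contains both W and not W.
              branch 2.1.1.2 (add F Y):
                ○ open, literals {W=1, Y=0, Z=0}.
          branch 2.1.2 (add F not Y):
            ○ open, literals {W=1, Y=1, Z=0}.
      branch 2.2 (add F W):
        × closes — contains both W and not W.
2 branches closed, 3 open.
An open branch gives a countermodel: W=0 (unmentioned atoms arbitrary); under it the original formula is false.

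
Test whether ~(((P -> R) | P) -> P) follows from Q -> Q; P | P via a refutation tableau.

Initial set: {T (Q -> Q); T (P | P); F ~(((P -> R) | P) -> P)}.
T (Q -> Q): β-rule — branch into F Q  //  T Q.
  branch 1 (add F Q):
    T (P | P): β-rule — branch into T P  //  T P.
      branch 1.1 (add T P):
        F ~(((P -> R) | P) -> P): β-rule — branch into F ((P -> R) | P)  //  T P.
          branch 1.1.1 (add F ((P -> R) | P)):
            F ((P -> R) | P): α-rule — add F (P -> R), F P.
            × closes — contains both P and ~P.
          branch 1.1.2 (add T P):
            ○ open, literals {P=1, Q=0}.
      branch 1.2 (add T P):
        F ~(((P -> R) | P) -> P): β-rule — branch into F ((P -> R) | P)  //  T P.
          branch 1.2.1 (add F ((P -> R) | P)):
            F ((P -> R) | P): α-rule — add F (P -> R), F P.
            × closes — contains both P and ~P.
          branch 1.2.2 (add T P):
            ○ open, literals {P=1, Q=0}.
  branch 2 (add T Q):
    T (P | P): β-rule — branch into T P  //  T P.
      branch 2.1 (add T P):
        F ~(((P -> R) | P) -> P): β-rule — branch into F ((P -> R) | P)  //  T P.
          branch 2.1.1 (add F ((P -> R) | P)):
            F ((P -> R) | P): α-rule — add F (P -> R), F P.
            × closes — contains both P and ~P.
          branch 2.1.2 (add T P):
            ○ open, literals {P=1, Q=1}.
      branch 2.2 (add T P):
        F ~(((P -> R) | P) -> P): β-rule — branch into F ((P -> R) | P)  //  T P.
          branch 2.2.1 (add F ((P -> R) | P)):
            F ((P -> R) | P): α-rule — add F (P -> R), F P.
            × closes — contains both P and ~P.
          branch 2.2.2 (add T P):
            ○ open, literals {P=1, Q=1}.
4 branches closed, 4 open.
An open branch gives a countermodel: P=1, Q=0 (unmentioned atoms arbitrary); the premises hold there but the conclusion fails.

No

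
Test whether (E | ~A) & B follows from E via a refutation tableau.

No

Initial set: {E; ~((E | ~A) & B)}.
~((E | ~A) & B): β-rule — branch into ~(E | ~A)  //  ~B.
  branch 1 (add ~(E | ~A)):
    ~(E | ~A): α-rule — add ~E, ~~A.
    × closes — contains both E and ~E.
  branch 2 (add ~B):
    ○ open, literals {B=F, E=T}.
1 branch closed, 1 open.
An open branch gives a countermodel: B=F, E=T (unmentioned atoms arbitrary); the premises hold there but the conclusion fails.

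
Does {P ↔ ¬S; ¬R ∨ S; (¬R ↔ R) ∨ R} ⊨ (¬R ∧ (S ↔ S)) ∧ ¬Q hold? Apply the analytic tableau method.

Initial set: {(P ↔ ¬S); (¬R ∨ S); ((¬R ↔ R) ∨ R); ¬((¬R ∧ (S ↔ S)) ∧ ¬Q)}.
(P ↔ ¬S): β-rule — branch into P, ¬S  //  ¬P, ¬¬S.
  branch 1 (add P, ¬S):
    (¬R ∨ S): β-rule — branch into ¬R  //  S.
      branch 1.1 (add ¬R):
        ((¬R ↔ R) ∨ R): β-rule — branch into (¬R ↔ R)  //  R.
          branch 1.1.1 (add (¬R ↔ R)):
            ¬((¬R ∧ (S ↔ S)) ∧ ¬Q): β-rule — branch into ¬(¬R ∧ (S ↔ S))  //  ¬¬Q.
              branch 1.1.1.1 (add ¬(¬R ∧ (S ↔ S))):
                (¬R ↔ R): β-rule — branch into ¬R, R  //  ¬¬R, ¬R.
                  branch 1.1.1.1.1 (add ¬R, R):
                    × closes — contains both R and ¬R.
                  branch 1.1.1.1.2 (add ¬¬R, ¬R):
                    × closes — contains both R and ¬R.
              branch 1.1.1.2 (add ¬¬Q):
                (¬R ↔ R): β-rule — branch into ¬R, R  //  ¬¬R, ¬R.
                  branch 1.1.1.2.1 (add ¬R, R):
                    × closes — contains both R and ¬R.
                  branch 1.1.1.2.2 (add ¬¬R, ¬R):
                    × closes — contains both R and ¬R.
          branch 1.1.2 (add R):
            × closes — contains both R and ¬R.
      branch 1.2 (add S):
        × closes — contains both S and ¬S.
  branch 2 (add ¬P, ¬¬S):
    (¬R ∨ S): β-rule — branch into ¬R  //  S.
      branch 2.1 (add ¬R):
        ((¬R ↔ R) ∨ R): β-rule — branch into (¬R ↔ R)  //  R.
          branch 2.1.1 (add (¬R ↔ R)):
            ¬((¬R ∧ (S ↔ S)) ∧ ¬Q): β-rule — branch into ¬(¬R ∧ (S ↔ S))  //  ¬¬Q.
              branch 2.1.1.1 (add ¬(¬R ∧ (S ↔ S))):
                (¬R ↔ R): β-rule — branch into ¬R, R  //  ¬¬R, ¬R.
                  branch 2.1.1.1.1 (add ¬R, R):
                    × closes — contains both R and ¬R.
                  branch 2.1.1.1.2 (add ¬¬R, ¬R):
                    × closes — contains both R and ¬R.
              branch 2.1.1.2 (add ¬¬Q):
                (¬R ↔ R): β-rule — branch into ¬R, R  //  ¬¬R, ¬R.
                  branch 2.1.1.2.1 (add ¬R, R):
                    × closes — contains both R and ¬R.
                  branch 2.1.1.2.2 (add ¬¬R, ¬R):
                    × closes — contains both R and ¬R.
          branch 2.1.2 (add R):
            × closes — contains both R and ¬R.
      branch 2.2 (add S):
        ((¬R ↔ R) ∨ R): β-rule — branch into (¬R ↔ R)  //  R.
          branch 2.2.1 (add (¬R ↔ R)):
            ¬((¬R ∧ (S ↔ S)) ∧ ¬Q): β-rule — branch into ¬(¬R ∧ (S ↔ S))  //  ¬¬Q.
              branch 2.2.1.1 (add ¬(¬R ∧ (S ↔ S))):
                (¬R ↔ R): β-rule — branch into ¬R, R  //  ¬¬R, ¬R.
                  branch 2.2.1.1.1 (add ¬R, R):
                    × closes — contains both R and ¬R.
                  branch 2.2.1.1.2 (add ¬¬R, ¬R):
                    × closes — contains both R and ¬R.
              branch 2.2.1.2 (add ¬¬Q):
                (¬R ↔ R): β-rule — branch into ¬R, R  //  ¬¬R, ¬R.
                  branch 2.2.1.2.1 (add ¬R, R):
                    × closes — contains both R and ¬R.
                  branch 2.2.1.2.2 (add ¬¬R, ¬R):
                    × closes — contains both R and ¬R.
          branch 2.2.2 (add R):
            ¬((¬R ∧ (S ↔ S)) ∧ ¬Q): β-rule — branch into ¬(¬R ∧ (S ↔ S))  //  ¬¬Q.
              branch 2.2.2.1 (add ¬(¬R ∧ (S ↔ S))):
                ¬(¬R ∧ (S ↔ S)): β-rule — branch into ¬¬R  //  ¬(S ↔ S).
                  branch 2.2.2.1.1 (add ¬¬R):
                    ○ open, literals {P=false, R=true, S=true}.
                  branch 2.2.2.1.2 (add ¬(S ↔ S)):
                    ¬(S ↔ S): β-rule — branch into S, ¬S  //  ¬S, S.
                      branch 2.2.2.1.2.1 (add S, ¬S):
                        × closes — contains both S and ¬S.
                      branch 2.2.2.1.2.2 (add ¬S, S):
                        × closes — contains both S and ¬S.
              branch 2.2.2.2 (add ¬¬Q):
                ○ open, literals {P=false, Q=true, R=true, S=true}.
17 branches closed, 2 open.
An open branch gives a countermodel: P=false, R=true, S=true (unmentioned atoms arbitrary); the premises hold there but the conclusion fails.

No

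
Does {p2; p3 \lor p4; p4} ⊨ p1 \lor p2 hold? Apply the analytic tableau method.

Initial set: {p2; (p3 \lor p4); p4; \lnot (p1 \lor p2)}.
\lnot (p1 \lor p2): α-rule — add \lnot p1, \lnot p2.
× closes — contains both p2 and \lnot p2.
All 1 branch closes.
Every branch closed, so the premises entail the conclusion.

Yes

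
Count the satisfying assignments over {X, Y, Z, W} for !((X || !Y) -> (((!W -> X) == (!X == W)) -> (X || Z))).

Initial set: {!((X || !Y) -> (((!W -> X) == (!X == W)) -> (X || Z)))}.
!((X || !Y) -> (((!W -> X) == (!X == W)) -> (X || Z))): α-rule — add (X || !Y), !(((!W -> X) == (!X == W)) -> (X || Z)).
!(((!W -> X) == (!X == W)) -> (X || Z)): α-rule — add ((!W -> X) == (!X == W)), !(X || Z).
!(X || Z): α-rule — add !X, !Z.
(X || !Y): β-rule — branch into X  //  !Y.
  branch 1 (add X):
    × closes — contains both X and !X.
  branch 2 (add !Y):
    ((!W -> X) == (!X == W)): β-rule — branch into (!W -> X), (!X == W)  //  !(!W -> X), !(!X == W).
      branch 2.1 (add (!W -> X), (!X == W)):
        (!W -> X): β-rule — branch into !!W  //  X.
          branch 2.1.1 (add !!W):
            (!X == W): β-rule — branch into !X, W  //  !!X, !W.
              branch 2.1.1.1 (add !X, W):
                ○ open, literals {W=T, X=F, Y=F, Z=F}.
              branch 2.1.1.2 (add !!X, !W):
                × closes — contains both X and !X.
          branch 2.1.2 (add X):
            × closes — contains both X and !X.
      branch 2.2 (add !(!W -> X), !(!X == W)):
        !(!W -> X): α-rule — add !W, !X.
        !(!X == W): β-rule — branch into !X, !W  //  !!X, W.
          branch 2.2.1 (add !X, !W):
            ○ open, literals {W=F, X=F, Y=F, Z=F}.
          branch 2.2.2 (add !!X, W):
            × closes — contains both X and !X.
4 branches closed, 2 open.
Each open branch fixes some atoms; the unmentioned ones are free. Counting distinct full assignments: branch {W=T, X=F, Y=F, Z=F} (none free) contributes 1 new; branch {W=F, X=F, Y=F, Z=F} (none free) contributes 1 new. Total: 2.

2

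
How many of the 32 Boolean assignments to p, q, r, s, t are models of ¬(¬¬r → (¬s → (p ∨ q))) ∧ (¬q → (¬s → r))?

Initial set: {(¬(¬¬r → (¬s → (p ∨ q))) ∧ (¬q → (¬s → r)))}.
(¬(¬¬r → (¬s → (p ∨ q))) ∧ (¬q → (¬s → r))): α-rule — add ¬(¬¬r → (¬s → (p ∨ q))), (¬q → (¬s → r)).
¬(¬¬r → (¬s → (p ∨ q))): α-rule — add ¬¬r, ¬(¬s → (p ∨ q)).
¬¬r: drop double negation, giving r.
¬(¬s → (p ∨ q)): α-rule — add ¬s, ¬(p ∨ q).
¬(p ∨ q): α-rule — add ¬p, ¬q.
(¬q → (¬s → r)): β-rule — branch into ¬¬q  //  (¬s → r).
  branch 1 (add ¬¬q):
    × closes — contains both q and ¬q.
  branch 2 (add (¬s → r)):
    (¬s → r): β-rule — branch into ¬¬s  //  r.
      branch 2.1 (add ¬¬s):
        × closes — contains both s and ¬s.
      branch 2.2 (add r):
        ○ open, literals {p=false, q=false, r=true, s=false}.
2 branches closed, 1 open.
Each open branch fixes some atoms; the unmentioned ones are free. Counting distinct full assignments: branch {p=false, q=false, r=true, s=false} (t) contributes 2 new. Total: 2.

2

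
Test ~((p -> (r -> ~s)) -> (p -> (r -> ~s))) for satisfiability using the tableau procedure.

Initial set: {~((p -> (r -> ~s)) -> (p -> (r -> ~s)))}.
~((p -> (r -> ~s)) -> (p -> (r -> ~s))): α-rule — add (p -> (r -> ~s)), ~(p -> (r -> ~s)).
~(p -> (r -> ~s)): α-rule — add p, ~(r -> ~s).
~(r -> ~s): α-rule — add r, ~~s.
(p -> (r -> ~s)): β-rule — branch into ~p  //  (r -> ~s).
  branch 1 (add ~p):
    × closes — contains both p and ~p.
  branch 2 (add (r -> ~s)):
    (r -> ~s): β-rule — branch into ~r  //  ~s.
      branch 2.1 (add ~r):
        × closes — contains both r and ~r.
      branch 2.2 (add ~s):
        × closes — contains both s and ~s.
All 3 branches close.
Every branch closed; the formula is unsatisfiable.

Unsatisfiable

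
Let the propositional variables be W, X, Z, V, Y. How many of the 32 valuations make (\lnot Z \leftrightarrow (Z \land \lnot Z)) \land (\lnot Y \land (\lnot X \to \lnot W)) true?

6

Initial set: {((\lnot Z \leftrightarrow (Z \land \lnot Z)) \land (\lnot Y \land (\lnot X \to \lnot W)))}.
((\lnot Z \leftrightarrow (Z \land \lnot Z)) \land (\lnot Y \land (\lnot X \to \lnot W))): α-rule — add (\lnot Z \leftrightarrow (Z \land \lnot Z)), (\lnot Y \land (\lnot X \to \lnot W)).
(\lnot Y \land (\lnot X \to \lnot W)): α-rule — add \lnot Y, (\lnot X \to \lnot W).
(\lnot Z \leftrightarrow (Z \land \lnot Z)): β-rule — branch into \lnot Z, (Z \land \lnot Z)  //  \lnot \lnot Z, \lnot (Z \land \lnot Z).
  branch 1 (add \lnot Z, (Z \land \lnot Z)):
    (Z \land \lnot Z): α-rule — add Z, \lnot Z.
    × closes — contains both Z and \lnot Z.
  branch 2 (add \lnot \lnot Z, \lnot (Z \land \lnot Z)):
    (\lnot X \to \lnot W): β-rule — branch into \lnot \lnot X  //  \lnot W.
      branch 2.1 (add \lnot \lnot X):
        \lnot (Z \land \lnot Z): β-rule — branch into \lnot Z  //  \lnot \lnot Z.
          branch 2.1.1 (add \lnot Z):
            × closes — contains both Z and \lnot Z.
          branch 2.1.2 (add \lnot \lnot Z):
            ○ open, literals {X=true, Y=false, Z=true}.
      branch 2.2 (add \lnot W):
        \lnot (Z \land \lnot Z): β-rule — branch into \lnot Z  //  \lnot \lnot Z.
          branch 2.2.1 (add \lnot Z):
            × closes — contains both Z and \lnot Z.
          branch 2.2.2 (add \lnot \lnot Z):
            ○ open, literals {W=false, Y=false, Z=true}.
3 branches closed, 2 open.
Each open branch fixes some atoms; the unmentioned ones are free. Counting distinct full assignments: branch {X=true, Y=false, Z=true} (W, V) contributes 4 new; branch {W=false, Y=false, Z=true} (X, V) contributes 2 new. Total: 6.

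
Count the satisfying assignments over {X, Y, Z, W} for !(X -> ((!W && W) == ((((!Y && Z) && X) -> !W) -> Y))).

5

Initial set: {!(X -> ((!W && W) == ((((!Y && Z) && X) -> !W) -> Y)))}.
!(X -> ((!W && W) == ((((!Y && Z) && X) -> !W) -> Y))): α-rule — add X, !((!W && W) == ((((!Y && Z) && X) -> !W) -> Y)).
!((!W && W) == ((((!Y && Z) && X) -> !W) -> Y)): β-rule — branch into (!W && W), !((((!Y && Z) && X) -> !W) -> Y)  //  !(!W && W), ((((!Y && Z) && X) -> !W) -> Y).
  branch 1 (add (!W && W), !((((!Y && Z) && X) -> !W) -> Y)):
    (!W && W): α-rule — add !W, W.
    × closes — contains both W and !W.
  branch 2 (add !(!W && W), ((((!Y && Z) && X) -> !W) -> Y)):
    !(!W && W): β-rule — branch into !!W  //  !W.
      branch 2.1 (add !!W):
        ((((!Y && Z) && X) -> !W) -> Y): β-rule — branch into !(((!Y && Z) && X) -> !W)  //  Y.
          branch 2.1.1 (add !(((!Y && Z) && X) -> !W)):
            !(((!Y && Z) && X) -> !W): α-rule — add ((!Y && Z) && X), !!W.
            ((!Y && Z) && X): α-rule — add (!Y && Z), X.
            (!Y && Z): α-rule — add !Y, Z.
            ○ open, literals {W=1, X=1, Y=0, Z=1}.
          branch 2.1.2 (add Y):
            ○ open, literals {W=1, X=1, Y=1}.
      branch 2.2 (add !W):
        ((((!Y && Z) && X) -> !W) -> Y): β-rule — branch into !(((!Y && Z) && X) -> !W)  //  Y.
          branch 2.2.1 (add !(((!Y && Z) && X) -> !W)):
            !(((!Y && Z) && X) -> !W): α-rule — add ((!Y && Z) && X), !!W.
            × closes — contains both W and !W.
          branch 2.2.2 (add Y):
            ○ open, literals {W=0, X=1, Y=1}.
2 branches closed, 3 open.
Each open branch fixes some atoms; the unmentioned ones are free. Counting distinct full assignments: branch {W=1, X=1, Y=0, Z=1} (none free) contributes 1 new; branch {W=1, X=1, Y=1} (Z) contributes 2 new; branch {W=0, X=1, Y=1} (Z) contributes 2 new. Total: 5.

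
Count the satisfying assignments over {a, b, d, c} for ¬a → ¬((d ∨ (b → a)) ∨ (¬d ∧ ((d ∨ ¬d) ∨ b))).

8

Initial set: {(¬a → ¬((d ∨ (b → a)) ∨ (¬d ∧ ((d ∨ ¬d) ∨ b))))}.
(¬a → ¬((d ∨ (b → a)) ∨ (¬d ∧ ((d ∨ ¬d) ∨ b)))): β-rule — branch into ¬¬a  //  ¬((d ∨ (b → a)) ∨ (¬d ∧ ((d ∨ ¬d) ∨ b))).
  branch 1 (add ¬¬a):
    ○ open, literals {a=T}.
  branch 2 (add ¬((d ∨ (b → a)) ∨ (¬d ∧ ((d ∨ ¬d) ∨ b)))):
    ¬((d ∨ (b → a)) ∨ (¬d ∧ ((d ∨ ¬d) ∨ b))): α-rule — add ¬(d ∨ (b → a)), ¬(¬d ∧ ((d ∨ ¬d) ∨ b)).
    ¬(d ∨ (b → a)): α-rule — add ¬d, ¬(b → a).
    ¬(b → a): α-rule — add b, ¬a.
    ¬(¬d ∧ ((d ∨ ¬d) ∨ b)): β-rule — branch into ¬¬d  //  ¬((d ∨ ¬d) ∨ b).
      branch 2.1 (add ¬¬d):
        × closes — contains both d and ¬d.
      branch 2.2 (add ¬((d ∨ ¬d) ∨ b)):
        ¬((d ∨ ¬d) ∨ b): α-rule — add ¬(d ∨ ¬d), ¬b.
        × closes — contains both b and ¬b.
2 branches closed, 1 open.
Each open branch fixes some atoms; the unmentioned ones are free. Counting distinct full assignments: branch {a=T} (b, d, c) contributes 8 new. Total: 8.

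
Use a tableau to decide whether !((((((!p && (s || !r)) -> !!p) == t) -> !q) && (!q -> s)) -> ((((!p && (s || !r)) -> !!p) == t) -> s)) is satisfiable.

Initial set: {!((((((!p && (s || !r)) -> !!p) == t) -> !q) && (!q -> s)) -> ((((!p && (s || !r)) -> !!p) == t) -> s))}.
!((((((!p && (s || !r)) -> !!p) == t) -> !q) && (!q -> s)) -> ((((!p && (s || !r)) -> !!p) == t) -> s)): α-rule — add (((((!p && (s || !r)) -> !!p) == t) -> !q) && (!q -> s)), !((((!p && (s || !r)) -> !!p) == t) -> s).
(((((!p && (s || !r)) -> !!p) == t) -> !q) && (!q -> s)): α-rule — add ((((!p && (s || !r)) -> !!p) == t) -> !q), (!q -> s).
!((((!p && (s || !r)) -> !!p) == t) -> s): α-rule — add (((!p && (s || !r)) -> !!p) == t), !s.
((((!p && (s || !r)) -> !!p) == t) -> !q): β-rule — branch into !(((!p && (s || !r)) -> !!p) == t)  //  !q.
  branch 1 (add !(((!p && (s || !r)) -> !!p) == t)):
    (!q -> s): β-rule — branch into !!q  //  s.
      branch 1.1 (add !!q):
        (((!p && (s || !r)) -> !!p) == t): β-rule — branch into ((!p && (s || !r)) -> !!p), t  //  !((!p && (s || !r)) -> !!p), !t.
          branch 1.1.1 (add ((!p && (s || !r)) -> !!p), t):
            !(((!p && (s || !r)) -> !!p) == t): β-rule — branch into ((!p && (s || !r)) -> !!p), !t  //  !((!p && (s || !r)) -> !!p), t.
              branch 1.1.1.1 (add ((!p && (s || !r)) -> !!p), !t):
                × closes — contains both t and !t.
              branch 1.1.1.2 (add !((!p && (s || !r)) -> !!p), t):
                !((!p && (s || !r)) -> !!p): α-rule — add (!p && (s || !r)), !!!p.
                (!p && (s || !r)): α-rule — add !p, (s || !r).
                !!!p: drop double negation, giving !p.
                ((!p && (s || !r)) -> !!p): β-rule — branch into !(!p && (s || !r))  //  !!p.
                  branch 1.1.1.2.1 (add !(!p && (s || !r))):
                    (s || !r): β-rule — branch into s  //  !r.
                      branch 1.1.1.2.1.1 (add s):
                        × closes — contains both s and !s.
                      branch 1.1.1.2.1.2 (add !r):
                        !(!p && (s || !r)): β-rule — branch into !!p  //  !(s || !r).
                          branch 1.1.1.2.1.2.1 (add !!p):
                            × closes — contains both p and !p.
                          branch 1.1.1.2.1.2.2 (add !(s || !r)):
                            !(s || !r): α-rule — add !s, !!r.
                            × closes — contains both r and !r.
                  branch 1.1.1.2.2 (add !!p):
                    !!p: drop double negation, giving p.
                    × closes — contains both p and !p.
          branch 1.1.2 (add !((!p && (s || !r)) -> !!p), !t):
            !((!p && (s || !r)) -> !!p): α-rule — add (!p && (s || !r)), !!!p.
            (!p && (s || !r)): α-rule — add !p, (s || !r).
            !!!p: drop double negation, giving !p.
            !(((!p && (s || !r)) -> !!p) == t): β-rule — branch into ((!p && (s || !r)) -> !!p), !t  //  !((!p && (s || !r)) -> !!p), t.
              branch 1.1.2.1 (add ((!p && (s || !r)) -> !!p), !t):
                (s || !r): β-rule — branch into s  //  !r.
                  branch 1.1.2.1.1 (add s):
                    × closes — contains both s and !s.
                  branch 1.1.2.1.2 (add !r):
                    ((!p && (s || !r)) -> !!p): β-rule — branch into !(!p && (s || !r))  //  !!p.
                      branch 1.1.2.1.2.1 (add !(!p && (s || !r))):
                        !(!p && (s || !r)): β-rule — branch into !!p  //  !(s || !r).
                          branch 1.1.2.1.2.1.1 (add !!p):
                            × closes — contains both p and !p.
                          branch 1.1.2.1.2.1.2 (add !(s || !r)):
                            !(s || !r): α-rule — add !s, !!r.
                            × closes — contains both r and !r.
                      branch 1.1.2.1.2.2 (add !!p):
                        !!p: drop double negation, giving p.
                        × closes — contains both p and !p.
              branch 1.1.2.2 (add !((!p && (s || !r)) -> !!p), t):
                × closes — contains both t and !t.
      branch 1.2 (add s):
        × closes — contains both s and !s.
  branch 2 (add !q):
    (!q -> s): β-rule — branch into !!q  //  s.
      branch 2.1 (add !!q):
        × closes — contains both q and !q.
      branch 2.2 (add s):
        × closes — contains both s and !s.
All 13 branches close.
Every branch closed; the formula is unsatisfiable.

Unsatisfiable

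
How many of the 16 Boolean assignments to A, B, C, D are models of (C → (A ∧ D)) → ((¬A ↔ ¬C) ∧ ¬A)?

10

Initial set: {T ((C → (A ∧ D)) → ((¬A ↔ ¬C) ∧ ¬A))}.
T ((C → (A ∧ D)) → ((¬A ↔ ¬C) ∧ ¬A)): β-rule — branch into F (C → (A ∧ D))  //  T ((¬A ↔ ¬C) ∧ ¬A).
  branch 1 (add F (C → (A ∧ D))):
    F (C → (A ∧ D)): α-rule — add T C, F (A ∧ D).
    F (A ∧ D): β-rule — branch into F A  //  F D.
      branch 1.1 (add F A):
        ○ open, literals {A=0, C=1}.
      branch 1.2 (add F D):
        ○ open, literals {C=1, D=0}.
  branch 2 (add T ((¬A ↔ ¬C) ∧ ¬A)):
    T ((¬A ↔ ¬C) ∧ ¬A): α-rule — add T (¬A ↔ ¬C), T ¬A.
    T (¬A ↔ ¬C): β-rule — branch into T ¬A, T ¬C  //  F ¬A, F ¬C.
      branch 2.1 (add T ¬A, T ¬C):
        ○ open, literals {A=0, C=0}.
      branch 2.2 (add F ¬A, F ¬C):
        × closes — contains both A and ¬A.
1 branch closed, 3 open.
Each open branch fixes some atoms; the unmentioned ones are free. Counting distinct full assignments: branch {A=0, C=1} (B, D) contributes 4 new; branch {C=1, D=0} (A, B) contributes 2 new; branch {A=0, C=0} (B, D) contributes 4 new. Total: 10.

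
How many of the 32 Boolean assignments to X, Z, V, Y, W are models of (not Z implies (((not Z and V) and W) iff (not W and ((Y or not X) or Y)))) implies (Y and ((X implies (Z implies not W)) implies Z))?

Initial set: {((not Z implies (((not Z and V) and W) iff (not W and ((Y or not X) or Y)))) implies (Y and ((X implies (Z implies not W)) implies Z)))}.
((not Z implies (((not Z and V) and W) iff (not W and ((Y or not X) or Y)))) implies (Y and ((X implies (Z implies not W)) implies Z))): β-rule — branch into not (not Z implies (((not Z and V) and W) iff (not W and ((Y or not X) or Y))))  //  (Y and ((X implies (Z implies not W)) implies Z)).
  branch 1 (add not (not Z implies (((not Z and V) and W) iff (not W and ((Y or not X) or Y))))):
    not (not Z implies (((not Z and V) and W) iff (not W and ((Y or not X) or Y)))): α-rule — add not Z, not (((not Z and V) and W) iff (not W and ((Y or not X) or Y))).
    not (((not Z and V) and W) iff (not W and ((Y or not X) or Y))): β-rule — branch into ((not Z and V) and W), not (not W and ((Y or not X) or Y))  //  not ((not Z and V) and W), (not W and ((Y or not X) or Y)).
      branch 1.1 (add ((not Z and V) and W), not (not W and ((Y or not X) or Y))):
        ((not Z and V) and W): α-rule — add (not Z and V), W.
        (not Z and V): α-rule — add not Z, V.
        not (not W and ((Y or not X) or Y)): β-rule — branch into not not W  //  not ((Y or not X) or Y).
          branch 1.1.1 (add not not W):
            ○ open, literals {V=true, W=true, Z=false}.
          branch 1.1.2 (add not ((Y or not X) or Y)):
            not ((Y or not X) or Y): α-rule — add not (Y or not X), not Y.
            not (Y or not X): α-rule — add not Y, not not X.
            ○ open, literals {V=true, W=true, X=true, Y=false, Z=false}.
      branch 1.2 (add not ((not Z and V) and W), (not W and ((Y or not X) or Y))):
        (not W and ((Y or not X) or Y)): α-rule — add not W, ((Y or not X) or Y).
        not ((not Z and V) and W): β-rule — branch into not (not Z and V)  //  not W.
          branch 1.2.1 (add not (not Z and V)):
            ((Y or not X) or Y): β-rule — branch into (Y or not X)  //  Y.
              branch 1.2.1.1 (add (Y or not X)):
                not (not Z and V): β-rule — branch into not not Z  //  not V.
                  branch 1.2.1.1.1 (add not not Z):
                    × closes — contains both Z and not Z.
                  branch 1.2.1.1.2 (add not V):
                    (Y or not X): β-rule — branch into Y  //  not X.
                      branch 1.2.1.1.2.1 (add Y):
                        ○ open, literals {V=false, W=false, Y=true, Z=false}.
                      branch 1.2.1.1.2.2 (add not X):
                        ○ open, literals {V=false, W=false, X=false, Z=false}.
              branch 1.2.1.2 (add Y):
                not (not Z and V): β-rule — branch into not not Z  //  not V.
                  branch 1.2.1.2.1 (add not not Z):
                    × closes — contains both Z and not Z.
                  branch 1.2.1.2.2 (add not V):
                    ○ open, literals {V=false, W=false, Y=true, Z=false}.
          branch 1.2.2 (add not W):
            ((Y or not X) or Y): β-rule — branch into (Y or not X)  //  Y.
              branch 1.2.2.1 (add (Y or not X)):
                (Y or not X): β-rule — branch into Y  //  not X.
                  branch 1.2.2.1.1 (add Y):
                    ○ open, literals {W=false, Y=true, Z=false}.
                  branch 1.2.2.1.2 (add not X):
                    ○ open, literals {W=false, X=false, Z=false}.
              branch 1.2.2.2 (add Y):
                ○ open, literals {W=false, Y=true, Z=false}.
  branch 2 (add (Y and ((X implies (Z implies not W)) implies Z))):
    (Y and ((X implies (Z implies not W)) implies Z)): α-rule — add Y, ((X implies (Z implies not W)) implies Z).
    ((X implies (Z implies not W)) implies Z): β-rule — branch into not (X implies (Z implies not W))  //  Z.
      branch 2.1 (add not (X implies (Z implies not W))):
        not (X implies (Z implies not W)): α-rule — add X, not (Z implies not W).
        not (Z implies not W): α-rule — add Z, not not W.
        ○ open, literals {W=true, X=true, Y=true, Z=true}.
      branch 2.2 (add Z):
        ○ open, literals {Y=true, Z=true}.
2 branches closed, 10 open.
Each open branch fixes some atoms; the unmentioned ones are free. Counting distinct full assignments: branch {V=true, W=true, Z=false} (X, Y) contributes 4 new; branch {V=true, W=true, X=true, Y=false, Z=false} (none free) contributes 0 new; branch {V=false, W=false, Y=true, Z=false} (X) contributes 2 new; branch {V=false, W=false, X=false, Z=false} (Y) contributes 1 new; branch {V=false, W=false, Y=true, Z=false} (X) contributes 0 new; branch {W=false, Y=true, Z=false} (X, V) contributes 2 new; branch {W=false, X=false, Z=false} (V, Y) contributes 1 new; branch {W=false, Y=true, Z=false} (X, V) contributes 0 new; branch {W=true, X=true, Y=true, Z=true} (V) contributes 2 new; branch {Y=true, Z=true} (X, V, W) contributes 6 new. Total: 18.

18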